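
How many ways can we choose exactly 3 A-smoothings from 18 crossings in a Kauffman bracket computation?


We choose which 3 of 18 crossings get A-smoothings.
C(18, 3) = 18! / (3! * 15!)
= 816

816


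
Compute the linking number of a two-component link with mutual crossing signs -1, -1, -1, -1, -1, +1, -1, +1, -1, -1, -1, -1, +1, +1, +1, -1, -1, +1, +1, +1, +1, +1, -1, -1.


Step 1: Count positive crossings: 10
Step 2: Count negative crossings: 14
Step 3: Sum of signs = 10 - 14 = -4
Step 4: Linking number = sum/2 = -4/2 = -2

-2


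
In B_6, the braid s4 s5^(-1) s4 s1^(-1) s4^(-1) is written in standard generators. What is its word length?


The word length counts the number of generators (including inverses).
Listing each generator: s4, s5^(-1), s4, s1^(-1), s4^(-1)
There are 5 generators in this braid word.

5


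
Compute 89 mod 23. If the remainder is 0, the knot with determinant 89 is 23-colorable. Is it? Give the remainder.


Step 1: A knot is p-colorable if and only if p divides its determinant.
Step 2: Compute 89 mod 23.
89 = 3 * 23 + 20
Step 3: 89 mod 23 = 20
Step 4: The knot is 23-colorable: no

20


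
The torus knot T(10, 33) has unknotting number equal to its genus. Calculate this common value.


For a torus knot T(p,q), both the unknotting number and genus equal (p-1)(q-1)/2.
= (10-1)(33-1)/2
= 9*32/2
= 288/2 = 144

144


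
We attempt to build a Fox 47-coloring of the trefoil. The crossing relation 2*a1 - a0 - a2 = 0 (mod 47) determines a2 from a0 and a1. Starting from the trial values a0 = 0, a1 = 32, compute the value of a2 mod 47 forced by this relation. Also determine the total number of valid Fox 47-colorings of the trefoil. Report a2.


Step 1: Apply the given crossing relation 2*a1 - a0 - a2 = 0 (mod 47).
  a2 = 2*a1 - a0 mod 47
  a2 = 2*32 - 0 mod 47
  a2 = 64 - 0 mod 47
  a2 = 64 mod 47 = 17
Step 2: The trefoil has determinant 3.
  Number of Fox p-colorings (p prime) is p^2 if p = 3, else p.
  Since 47 does not divide 3, only trivial (constant) colorings exist.
  (So the trial a0 = 0, a1 = 32 with a0 != a1 does NOT extend to a valid coloring of the whole trefoil: the other two crossing relations require 3*(a1 - a0) = 0 (mod 47), which fails.)
  Total colorings = 47
Step 3: a2 = 17, total Fox 47-colorings = 47

17


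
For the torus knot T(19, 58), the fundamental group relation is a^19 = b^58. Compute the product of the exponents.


The relation is a^19 = b^58.
Product of exponents = 19 * 58
= 1102

1102


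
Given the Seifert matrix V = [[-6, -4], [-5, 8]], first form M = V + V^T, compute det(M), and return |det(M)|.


Step 1: Form V + V^T where V = [[-6, -4], [-5, 8]]
  V^T = [[-6, -5], [-4, 8]]
  V + V^T = [[-12, -9], [-9, 16]]
Step 2: det(V + V^T) = (-12)*16 - (-9)*(-9)
  = -192 - 81 = -273
Step 3: Knot determinant = |det(V + V^T)| = |-273| = 273

273


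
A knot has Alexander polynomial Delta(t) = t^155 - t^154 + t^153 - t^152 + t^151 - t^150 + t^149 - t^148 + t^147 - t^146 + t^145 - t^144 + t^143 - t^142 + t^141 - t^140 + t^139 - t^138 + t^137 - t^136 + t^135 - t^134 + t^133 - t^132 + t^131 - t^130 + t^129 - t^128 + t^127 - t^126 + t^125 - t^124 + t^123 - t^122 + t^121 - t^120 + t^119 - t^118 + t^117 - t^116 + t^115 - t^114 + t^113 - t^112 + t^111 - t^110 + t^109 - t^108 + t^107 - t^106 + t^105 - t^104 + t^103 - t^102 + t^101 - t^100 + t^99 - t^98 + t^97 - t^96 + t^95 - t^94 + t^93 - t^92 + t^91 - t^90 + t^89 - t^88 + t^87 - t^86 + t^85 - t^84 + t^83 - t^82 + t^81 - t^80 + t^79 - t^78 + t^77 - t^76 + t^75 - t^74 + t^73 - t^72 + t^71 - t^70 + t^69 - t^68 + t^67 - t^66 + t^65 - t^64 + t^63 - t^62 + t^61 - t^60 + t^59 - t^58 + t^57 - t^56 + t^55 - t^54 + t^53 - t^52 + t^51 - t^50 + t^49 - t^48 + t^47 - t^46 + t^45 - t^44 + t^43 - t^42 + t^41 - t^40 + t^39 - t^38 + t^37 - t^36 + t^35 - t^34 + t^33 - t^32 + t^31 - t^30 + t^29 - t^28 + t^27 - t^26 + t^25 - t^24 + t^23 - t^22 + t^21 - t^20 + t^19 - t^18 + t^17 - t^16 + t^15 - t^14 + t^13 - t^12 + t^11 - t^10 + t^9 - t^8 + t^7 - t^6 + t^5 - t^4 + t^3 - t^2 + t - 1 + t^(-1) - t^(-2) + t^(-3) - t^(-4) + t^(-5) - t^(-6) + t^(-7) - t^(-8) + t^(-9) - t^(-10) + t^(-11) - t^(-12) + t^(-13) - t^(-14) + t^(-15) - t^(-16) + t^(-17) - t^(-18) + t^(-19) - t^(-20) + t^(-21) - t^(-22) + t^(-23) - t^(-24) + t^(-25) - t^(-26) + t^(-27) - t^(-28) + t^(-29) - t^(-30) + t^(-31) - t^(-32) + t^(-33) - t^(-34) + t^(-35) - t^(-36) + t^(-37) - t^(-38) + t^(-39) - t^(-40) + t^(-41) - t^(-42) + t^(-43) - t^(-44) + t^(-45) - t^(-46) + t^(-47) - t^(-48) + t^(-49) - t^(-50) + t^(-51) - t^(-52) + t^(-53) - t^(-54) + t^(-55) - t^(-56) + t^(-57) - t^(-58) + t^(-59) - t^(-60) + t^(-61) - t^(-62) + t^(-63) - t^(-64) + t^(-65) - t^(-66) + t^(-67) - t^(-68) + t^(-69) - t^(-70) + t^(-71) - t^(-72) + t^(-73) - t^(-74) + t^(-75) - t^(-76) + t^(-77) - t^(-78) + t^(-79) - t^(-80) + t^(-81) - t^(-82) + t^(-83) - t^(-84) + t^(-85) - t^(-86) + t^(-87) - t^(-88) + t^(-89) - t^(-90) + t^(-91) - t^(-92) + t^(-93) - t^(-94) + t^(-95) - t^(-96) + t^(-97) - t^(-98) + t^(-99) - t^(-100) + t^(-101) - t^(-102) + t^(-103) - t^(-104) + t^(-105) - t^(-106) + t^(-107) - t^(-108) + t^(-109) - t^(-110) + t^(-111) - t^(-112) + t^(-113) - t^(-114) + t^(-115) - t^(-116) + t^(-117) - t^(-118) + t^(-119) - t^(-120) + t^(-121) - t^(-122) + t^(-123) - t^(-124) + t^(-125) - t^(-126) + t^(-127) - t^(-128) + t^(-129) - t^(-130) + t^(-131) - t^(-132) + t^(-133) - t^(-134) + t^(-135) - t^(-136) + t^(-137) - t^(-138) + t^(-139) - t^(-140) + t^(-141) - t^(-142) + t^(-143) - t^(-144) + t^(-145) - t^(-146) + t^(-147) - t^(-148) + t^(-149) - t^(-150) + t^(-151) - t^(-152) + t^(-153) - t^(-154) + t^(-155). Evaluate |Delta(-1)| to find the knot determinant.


Step 1: The polynomial has 311 terms with alternating signs, exponents from 155 down to -155.
Step 2: Substitute t = -1. The i-th term has coefficient (-1)^i and exponent (m-i),
  so its value is (-1)^i * (-1)^(m-i) = (-1)^m = -1 for every i.
Step 3: All 311 terms equal -1, so Delta(-1) = 311 * (-1) = -311
Step 4: |Delta(-1)| = 311

311


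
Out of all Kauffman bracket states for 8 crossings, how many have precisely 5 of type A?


We choose which 5 of 8 crossings get A-smoothings.
C(8, 5) = 8! / (5! * 3!)
= 56

56


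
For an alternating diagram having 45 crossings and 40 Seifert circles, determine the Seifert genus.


For alternating knots, g = (c - s + 1)/2.
= (45 - 40 + 1)/2
= 6/2 = 3

3


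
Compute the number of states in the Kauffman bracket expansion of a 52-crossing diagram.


Each crossing contributes 2 choices (A-smoothing or B-smoothing).
Total states = 2^52 = 4503599627370496

4503599627370496


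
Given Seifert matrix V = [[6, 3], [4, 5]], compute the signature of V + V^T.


Step 1: V + V^T = [[12, 7], [7, 10]]
Step 2: trace = 22, det = 71
Step 3: Discriminant = 22^2 - 4*71 = 200
Step 4: Eigenvalues: 18.0711, 3.92893
Step 5: Signature = (# positive eigenvalues) - (# negative eigenvalues) = 2

2


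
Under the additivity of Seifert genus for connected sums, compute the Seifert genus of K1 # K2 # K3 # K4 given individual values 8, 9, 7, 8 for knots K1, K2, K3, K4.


The Seifert genus is additive under connected sum.
Seifert genus(K1 # K2 # K3 # K4) = (8) + (9) + (7) + (8)
= 32

32


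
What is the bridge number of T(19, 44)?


The bridge number of T(p,q) is min(p,q).
min(19, 44) = 19

19


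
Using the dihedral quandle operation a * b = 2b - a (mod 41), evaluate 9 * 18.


9 * 18 = 2*18 - 9 mod 41
= 36 - 9 mod 41
= 27 mod 41 = 27

27


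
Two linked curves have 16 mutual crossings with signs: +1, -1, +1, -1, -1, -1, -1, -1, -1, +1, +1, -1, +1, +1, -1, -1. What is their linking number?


Step 1: Count positive crossings: 6
Step 2: Count negative crossings: 10
Step 3: Sum of signs = 6 - 10 = -4
Step 4: Linking number = sum/2 = -4/2 = -2

-2


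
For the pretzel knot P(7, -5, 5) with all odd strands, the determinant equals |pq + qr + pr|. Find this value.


Step 1: Compute pq + qr + pr.
pq = 7*(-5) = -35
qr = (-5)*5 = -25
pr = 7*5 = 35
pq + qr + pr = -35 + (-25) + 35 = -25
Step 2: Take absolute value.
det(P(7,-5,5)) = |-25| = 25

25


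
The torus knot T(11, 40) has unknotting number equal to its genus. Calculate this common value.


For a torus knot T(p,q), both the unknotting number and genus equal (p-1)(q-1)/2.
= (11-1)(40-1)/2
= 10*39/2
= 390/2 = 195

195


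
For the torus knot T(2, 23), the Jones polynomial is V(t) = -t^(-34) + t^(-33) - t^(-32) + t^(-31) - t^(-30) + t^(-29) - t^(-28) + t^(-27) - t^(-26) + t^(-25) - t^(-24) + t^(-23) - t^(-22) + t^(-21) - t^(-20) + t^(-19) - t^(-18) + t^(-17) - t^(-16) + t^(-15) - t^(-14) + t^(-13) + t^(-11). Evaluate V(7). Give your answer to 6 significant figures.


Substituting t = 7 into V(t) = -t^(-34) + t^(-33) - t^(-32) + t^(-31) - t^(-30) + t^(-29) - t^(-28) + t^(-27) - t^(-26) + t^(-25) - t^(-24) + t^(-23) - t^(-22) + t^(-21) - t^(-20) + t^(-19) - t^(-18) + t^(-17) - t^(-16) + t^(-15) - t^(-14) + t^(-13) + t^(-11):
  (-)t^(-34) = -1.84785e-29
  (+)t^(-33) = 1.29349e-28
  (-)t^(-32) = -9.05446e-28
  (+)t^(-31) = 6.33812e-27
  (-)t^(-30) = -4.43669e-26
  (+)t^(-29) = 3.10568e-25
  (-)t^(-28) = -2.17398e-24
  (+)t^(-27) = 1.52178e-23
  (-)t^(-26) = -1.06525e-22
  (+)t^(-25) = 7.45674e-22
  (-)t^(-24) = -5.21972e-21
  (+)t^(-23) = 3.6538e-20
  (-)t^(-22) = -2.55766e-19
  (+)t^(-21) = 1.79036e-18
  (-)t^(-20) = -1.25325e-17
  (+)t^(-19) = 8.77278e-17
  (-)t^(-18) = -6.14095e-16
  (+)t^(-17) = 4.29866e-15
  (-)t^(-16) = -3.00906e-14
  (+)t^(-15) = 2.10634e-13
  (-)t^(-14) = -1.47444e-12
  (+)t^(-13) = 1.03211e-11
  (+)t^(-11) = 5.05733e-10
Sum = (-1.84785e-29) + (1.29349e-28) + (-9.05446e-28) + (6.33812e-27) + (-4.43669e-26) + (3.10568e-25) + (-2.17398e-24) + (1.52178e-23) + (-1.06525e-22) + (7.45674e-22) + (-5.21972e-21) + (3.6538e-20) + (-2.55766e-19) + (1.79036e-18) + (-1.25325e-17) + (8.77278e-17) + (-6.14095e-16) + (4.29866e-15) + (-3.00906e-14) + (2.10634e-13) + (-1.47444e-12) + (1.03211e-11) + (5.05733e-10)
= 5.147642626e-10
Rounded to 6 significant figures: 5.14764e-10

5.14764e-10


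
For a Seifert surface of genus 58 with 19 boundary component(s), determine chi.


chi = 2 - 2g - b
= 2 - 2*58 - 19
= 2 - 116 - 19 = -133

-133


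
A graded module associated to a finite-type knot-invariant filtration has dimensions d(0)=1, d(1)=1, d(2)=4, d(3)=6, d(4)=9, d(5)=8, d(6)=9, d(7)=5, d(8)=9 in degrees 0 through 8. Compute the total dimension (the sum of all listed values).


Total dimension = d(0) + d(1) + ... + d(8)
= 1 + 1 + 4 + 6 + 9 + 8 + 9 + 5 + 9
= 52

52


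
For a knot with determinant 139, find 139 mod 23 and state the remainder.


Step 1: A knot is p-colorable if and only if p divides its determinant.
Step 2: Compute 139 mod 23.
139 = 6 * 23 + 1
Step 3: 139 mod 23 = 1
Step 4: The knot is 23-colorable: no

1


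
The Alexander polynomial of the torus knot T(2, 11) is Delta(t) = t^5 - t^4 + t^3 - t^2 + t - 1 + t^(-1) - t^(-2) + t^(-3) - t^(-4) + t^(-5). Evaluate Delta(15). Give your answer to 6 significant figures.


Substituting t = 15 into Delta(t) = t^5 - t^4 + t^3 - t^2 + t - 1 + t^(-1) - t^(-2) + t^(-3) - t^(-4) + t^(-5):
Term values: (759375) + (-50625) + (3375) + (-225) + (15) + (-1) + (0.0666667) + (-0.00444444) + (0.000296296) + (-1.97531e-05) + (1.31687e-06)
Sum = 711914.0625
Rounded to 6 significant figures: 711914

711914


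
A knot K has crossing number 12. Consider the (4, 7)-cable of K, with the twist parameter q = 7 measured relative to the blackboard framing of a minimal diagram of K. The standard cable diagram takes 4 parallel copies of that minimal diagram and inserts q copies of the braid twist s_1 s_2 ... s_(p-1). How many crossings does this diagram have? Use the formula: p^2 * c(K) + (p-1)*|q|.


Step 1: Each of the c(K) crossings of the companion diagram becomes p*p = p^2 crossings among the p parallel strands, and each of the |q| twists s_1 s_2 ... s_(p-1) adds (p-1) crossings.
  Crossings = p^2 * c(K) + (p-1)*|q|
Step 2: = 4^2 * 12 + (4-1)*7
Step 3: = 16*12 + 3*7
Step 4: = 192 + 21 = 213

213


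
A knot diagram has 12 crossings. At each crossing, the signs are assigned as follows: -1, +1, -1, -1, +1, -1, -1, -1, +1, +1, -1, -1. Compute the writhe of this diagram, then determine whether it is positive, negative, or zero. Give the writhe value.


Step 1: Count positive crossings (+1).
Positive crossings: 4
Step 2: Count negative crossings (-1).
Negative crossings: 8
Step 3: Writhe = (positive) - (negative)
w = 4 - 8 = -4
Step 4: |w| = 4, and w is negative

-4


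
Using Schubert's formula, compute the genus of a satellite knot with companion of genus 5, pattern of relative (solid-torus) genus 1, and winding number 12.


Schubert: g(satellite) = g_rel(pattern) + |winding| * g(companion),
where g_rel(pattern) is the genus of the pattern relative to the solid torus.
= 1 + 12 * 5
= 1 + 60 = 61

61


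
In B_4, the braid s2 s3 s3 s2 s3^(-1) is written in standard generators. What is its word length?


The word length counts the number of generators (including inverses).
Listing each generator: s2, s3, s3, s2, s3^(-1)
There are 5 generators in this braid word.

5


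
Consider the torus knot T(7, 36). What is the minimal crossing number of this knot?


For a torus knot T(p, q) with gcd(p,q)=1,
the crossing number is min(p*(q-1), q*(p-1)).
p*(q-1) = 7*35 = 245
q*(p-1) = 36*6 = 216
min(245, 216) = 216

216


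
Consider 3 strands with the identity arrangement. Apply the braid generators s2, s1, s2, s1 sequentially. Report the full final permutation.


Starting with identity [1, 2, 3].
Apply generators in sequence:
  After s2: [1, 3, 2]
  After s1: [3, 1, 2]
  After s2: [3, 2, 1]
  After s1: [2, 3, 1]
Final permutation: [2, 3, 1]

[2, 3, 1]


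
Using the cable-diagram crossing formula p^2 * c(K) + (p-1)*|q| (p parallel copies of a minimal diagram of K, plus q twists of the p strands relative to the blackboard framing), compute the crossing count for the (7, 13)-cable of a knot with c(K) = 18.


Step 1: Each of the c(K) crossings of the companion diagram becomes p*p = p^2 crossings among the p parallel strands, and each of the |q| twists s_1 s_2 ... s_(p-1) adds (p-1) crossings.
  Crossings = p^2 * c(K) + (p-1)*|q|
Step 2: = 7^2 * 18 + (7-1)*13
Step 3: = 49*18 + 6*13
Step 4: = 882 + 78 = 960

960


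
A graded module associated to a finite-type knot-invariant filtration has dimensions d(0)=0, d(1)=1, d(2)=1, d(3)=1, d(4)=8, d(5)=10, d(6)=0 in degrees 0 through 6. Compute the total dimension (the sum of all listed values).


Total dimension = d(0) + d(1) + ... + d(6)
= 0 + 1 + 1 + 1 + 8 + 10 + 0
= 21

21


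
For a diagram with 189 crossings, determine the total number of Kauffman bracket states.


Each crossing contributes 2 choices (A-smoothing or B-smoothing).
Total states = 2^189 = 784637716923335095479473677900958302012794430558004314112

784637716923335095479473677900958302012794430558004314112


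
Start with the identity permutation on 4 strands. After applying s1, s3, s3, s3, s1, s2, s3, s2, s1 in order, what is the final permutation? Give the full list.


Starting with identity [1, 2, 3, 4].
Apply generators in sequence:
  After s1: [2, 1, 3, 4]
  After s3: [2, 1, 4, 3]
  After s3: [2, 1, 3, 4]
  After s3: [2, 1, 4, 3]
  After s1: [1, 2, 4, 3]
  After s2: [1, 4, 2, 3]
  After s3: [1, 4, 3, 2]
  After s2: [1, 3, 4, 2]
  After s1: [3, 1, 4, 2]
Final permutation: [3, 1, 4, 2]

[3, 1, 4, 2]


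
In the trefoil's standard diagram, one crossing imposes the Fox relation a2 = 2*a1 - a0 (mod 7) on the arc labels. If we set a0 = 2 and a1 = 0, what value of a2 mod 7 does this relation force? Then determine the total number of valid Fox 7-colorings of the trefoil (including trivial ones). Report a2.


Step 1: Apply the given crossing relation 2*a1 - a0 - a2 = 0 (mod 7).
  a2 = 2*a1 - a0 mod 7
  a2 = 2*0 - 2 mod 7
  a2 = 0 - 2 mod 7
  a2 = -2 mod 7 = 5
Step 2: The trefoil has determinant 3.
  Number of Fox p-colorings (p prime) is p^2 if p = 3, else p.
  Since 7 does not divide 3, only trivial (constant) colorings exist.
  (So the trial a0 = 2, a1 = 0 with a0 != a1 does NOT extend to a valid coloring of the whole trefoil: the other two crossing relations require 3*(a1 - a0) = 0 (mod 7), which fails.)
  Total colorings = 7
Step 3: a2 = 5, total Fox 7-colorings = 7

5


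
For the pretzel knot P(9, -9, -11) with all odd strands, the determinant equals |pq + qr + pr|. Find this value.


Step 1: Compute pq + qr + pr.
pq = 9*(-9) = -81
qr = (-9)*(-11) = 99
pr = 9*(-11) = -99
pq + qr + pr = -81 + 99 + (-99) = -81
Step 2: Take absolute value.
det(P(9,-9,-11)) = |-81| = 81

81


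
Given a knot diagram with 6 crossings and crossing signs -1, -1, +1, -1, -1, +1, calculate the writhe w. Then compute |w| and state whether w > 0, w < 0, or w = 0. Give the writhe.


Step 1: Count positive crossings (+1).
Positive crossings: 2
Step 2: Count negative crossings (-1).
Negative crossings: 4
Step 3: Writhe = (positive) - (negative)
w = 2 - 4 = -2
Step 4: |w| = 2, and w is negative

-2


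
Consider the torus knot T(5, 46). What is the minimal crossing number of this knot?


For a torus knot T(p, q) with gcd(p,q)=1,
the crossing number is min(p*(q-1), q*(p-1)).
p*(q-1) = 5*45 = 225
q*(p-1) = 46*4 = 184
min(225, 184) = 184

184


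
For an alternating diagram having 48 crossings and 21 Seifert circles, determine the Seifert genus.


For alternating knots, g = (c - s + 1)/2.
= (48 - 21 + 1)/2
= 28/2 = 14

14


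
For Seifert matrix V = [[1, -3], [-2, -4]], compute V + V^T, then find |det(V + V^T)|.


Step 1: Form V + V^T where V = [[1, -3], [-2, -4]]
  V^T = [[1, -2], [-3, -4]]
  V + V^T = [[2, -5], [-5, -8]]
Step 2: det(V + V^T) = 2*(-8) - (-5)*(-5)
  = -16 - 25 = -41
Step 3: Knot determinant = |det(V + V^T)| = |-41| = 41

41


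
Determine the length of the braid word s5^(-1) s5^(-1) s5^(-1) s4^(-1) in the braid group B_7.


The word length counts the number of generators (including inverses).
Listing each generator: s5^(-1), s5^(-1), s5^(-1), s4^(-1)
There are 4 generators in this braid word.

4


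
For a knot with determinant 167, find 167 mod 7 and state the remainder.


Step 1: A knot is p-colorable if and only if p divides its determinant.
Step 2: Compute 167 mod 7.
167 = 23 * 7 + 6
Step 3: 167 mod 7 = 6
Step 4: The knot is 7-colorable: no

6


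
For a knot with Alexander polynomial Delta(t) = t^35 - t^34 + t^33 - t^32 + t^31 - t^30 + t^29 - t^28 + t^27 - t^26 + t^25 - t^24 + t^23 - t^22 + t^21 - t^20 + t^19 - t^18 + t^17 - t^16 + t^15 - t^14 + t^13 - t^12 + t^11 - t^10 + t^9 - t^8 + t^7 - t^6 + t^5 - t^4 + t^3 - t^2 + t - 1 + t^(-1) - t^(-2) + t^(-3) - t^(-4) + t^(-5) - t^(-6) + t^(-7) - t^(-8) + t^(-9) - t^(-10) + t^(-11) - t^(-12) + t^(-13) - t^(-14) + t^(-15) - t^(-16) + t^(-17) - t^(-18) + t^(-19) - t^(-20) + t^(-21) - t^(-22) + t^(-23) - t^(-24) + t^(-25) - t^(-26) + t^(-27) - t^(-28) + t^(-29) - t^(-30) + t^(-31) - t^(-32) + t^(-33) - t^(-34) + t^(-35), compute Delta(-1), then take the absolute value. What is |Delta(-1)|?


Step 1: The polynomial has 71 terms with alternating signs, exponents from 35 down to -35.
Step 2: Substitute t = -1. The i-th term has coefficient (-1)^i and exponent (m-i),
  so its value is (-1)^i * (-1)^(m-i) = (-1)^m = -1 for every i.
Step 3: All 71 terms equal -1, so Delta(-1) = 71 * (-1) = -71
Step 4: |Delta(-1)| = 71

71


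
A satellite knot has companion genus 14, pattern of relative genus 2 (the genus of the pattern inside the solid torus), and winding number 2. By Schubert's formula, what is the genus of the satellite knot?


Schubert: g(satellite) = g_rel(pattern) + |winding| * g(companion),
where g_rel(pattern) is the genus of the pattern relative to the solid torus.
= 2 + 2 * 14
= 2 + 28 = 30

30


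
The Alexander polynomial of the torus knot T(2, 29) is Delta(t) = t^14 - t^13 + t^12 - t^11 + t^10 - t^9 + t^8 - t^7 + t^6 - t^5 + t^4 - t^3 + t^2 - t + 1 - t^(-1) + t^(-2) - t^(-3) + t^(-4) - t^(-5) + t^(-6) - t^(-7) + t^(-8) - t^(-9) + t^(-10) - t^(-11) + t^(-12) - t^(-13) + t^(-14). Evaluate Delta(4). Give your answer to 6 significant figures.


Substituting t = 4 into Delta(t) = t^14 - t^13 + t^12 - t^11 + t^10 - t^9 + t^8 - t^7 + t^6 - t^5 + t^4 - t^3 + t^2 - t + 1 - t^(-1) + t^(-2) - t^(-3) + t^(-4) - t^(-5) + t^(-6) - t^(-7) + t^(-8) - t^(-9) + t^(-10) - t^(-11) + t^(-12) - t^(-13) + t^(-14):
Term values: (268435456) + (-67108864) + (16777216) + (-4194304) + (1048576) + (-262144) + (65536) + (-16384) + (4096) + (-1024) + (256) + (-64) + (16) + (-4) + (1) + (-0.25) + (0.0625) + (-0.015625) + (0.00390625) + (-0.000976562) + (0.000244141) + (-6.10352e-05) + (1.52588e-05) + (-3.8147e-06) + (9.53674e-07) + (-2.38419e-07) + (5.96046e-08) + (-1.49012e-08) + (3.72529e-09)
Sum = 214748364.8
Rounded to 6 significant figures: 2.14748e+08

2.14748e+08


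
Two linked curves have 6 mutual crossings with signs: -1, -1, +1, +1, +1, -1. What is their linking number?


Step 1: Count positive crossings: 3
Step 2: Count negative crossings: 3
Step 3: Sum of signs = 3 - 3 = 0
Step 4: Linking number = sum/2 = 0/2 = 0

0


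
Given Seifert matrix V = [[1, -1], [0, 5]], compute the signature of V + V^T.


Step 1: V + V^T = [[2, -1], [-1, 10]]
Step 2: trace = 12, det = 19
Step 3: Discriminant = 12^2 - 4*19 = 68
Step 4: Eigenvalues: 10.1231, 1.87689
Step 5: Signature = (# positive eigenvalues) - (# negative eigenvalues) = 2

2


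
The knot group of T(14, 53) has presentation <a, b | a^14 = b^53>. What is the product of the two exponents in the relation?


The relation is a^14 = b^53.
Product of exponents = 14 * 53
= 742

742


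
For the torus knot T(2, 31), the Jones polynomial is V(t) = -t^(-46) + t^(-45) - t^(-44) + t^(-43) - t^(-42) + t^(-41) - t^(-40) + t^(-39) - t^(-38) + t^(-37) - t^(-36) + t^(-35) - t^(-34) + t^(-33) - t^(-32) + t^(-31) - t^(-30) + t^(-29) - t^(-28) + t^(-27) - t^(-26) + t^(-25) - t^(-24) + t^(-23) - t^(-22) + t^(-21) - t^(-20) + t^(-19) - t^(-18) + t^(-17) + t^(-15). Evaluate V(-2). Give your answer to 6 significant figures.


Substituting t = -2 into V(t) = -t^(-46) + t^(-45) - t^(-44) + t^(-43) - t^(-42) + t^(-41) - t^(-40) + t^(-39) - t^(-38) + t^(-37) - t^(-36) + t^(-35) - t^(-34) + t^(-33) - t^(-32) + t^(-31) - t^(-30) + t^(-29) - t^(-28) + t^(-27) - t^(-26) + t^(-25) - t^(-24) + t^(-23) - t^(-22) + t^(-21) - t^(-20) + t^(-19) - t^(-18) + t^(-17) + t^(-15):
  (-)t^(-46) = -1.42109e-14
  (+)t^(-45) = -2.84217e-14
  (-)t^(-44) = -5.68434e-14
  (+)t^(-43) = -1.13687e-13
  (-)t^(-42) = -2.27374e-13
  (+)t^(-41) = -4.54747e-13
  (-)t^(-40) = -9.09495e-13
  (+)t^(-39) = -1.81899e-12
  (-)t^(-38) = -3.63798e-12
  (+)t^(-37) = -7.27596e-12
  (-)t^(-36) = -1.45519e-11
  (+)t^(-35) = -2.91038e-11
  (-)t^(-34) = -5.82077e-11
  (+)t^(-33) = -1.16415e-10
  (-)t^(-32) = -2.32831e-10
  (+)t^(-31) = -4.65661e-10
  (-)t^(-30) = -9.31323e-10
  (+)t^(-29) = -1.86265e-09
  (-)t^(-28) = -3.72529e-09
  (+)t^(-27) = -7.45058e-09
  (-)t^(-26) = -1.49012e-08
  (+)t^(-25) = -2.98023e-08
  (-)t^(-24) = -5.96046e-08
  (+)t^(-23) = -1.19209e-07
  (-)t^(-22) = -2.38419e-07
  (+)t^(-21) = -4.76837e-07
  (-)t^(-20) = -9.53674e-07
  (+)t^(-19) = -1.90735e-06
  (-)t^(-18) = -3.8147e-06
  (+)t^(-17) = -7.62939e-06
  (+)t^(-15) = -3.05176e-05
Sum = (-1.42109e-14) + (-2.84217e-14) + (-5.68434e-14) + (-1.13687e-13) + (-2.27374e-13) + (-4.54747e-13) + (-9.09495e-13) + (-1.81899e-12) + (-3.63798e-12) + (-7.27596e-12) + (-1.45519e-11) + (-2.91038e-11) + (-5.82077e-11) + (-1.16415e-10) + (-2.32831e-10) + (-4.65661e-10) + (-9.31323e-10) + (-1.86265e-09) + (-3.72529e-09) + (-7.45058e-09) + (-1.49012e-08) + (-2.98023e-08) + (-5.96046e-08) + (-1.19209e-07) + (-2.38419e-07) + (-4.76837e-07) + (-9.53674e-07) + (-1.90735e-06) + (-3.8147e-06) + (-7.62939e-06) + (-3.05176e-05)
= -4.577636717e-05
Rounded to 6 significant figures: -4.57764e-05

-4.57764e-05


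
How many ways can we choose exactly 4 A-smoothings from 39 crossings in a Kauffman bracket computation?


We choose which 4 of 39 crossings get A-smoothings.
C(39, 4) = 39! / (4! * 35!)
= 82251

82251


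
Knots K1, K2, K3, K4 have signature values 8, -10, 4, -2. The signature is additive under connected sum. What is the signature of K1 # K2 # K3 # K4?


The signature is additive under connected sum.
signature(K1 # K2 # K3 # K4) = (8) + (-10) + (4) + (-2)
= 0

0


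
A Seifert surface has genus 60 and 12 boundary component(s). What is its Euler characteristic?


chi = 2 - 2g - b
= 2 - 2*60 - 12
= 2 - 120 - 12 = -130

-130


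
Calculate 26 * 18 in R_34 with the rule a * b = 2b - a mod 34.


26 * 18 = 2*18 - 26 mod 34
= 36 - 26 mod 34
= 10 mod 34 = 10

10


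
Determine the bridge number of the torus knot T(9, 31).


The bridge number of T(p,q) is min(p,q).
min(9, 31) = 9

9


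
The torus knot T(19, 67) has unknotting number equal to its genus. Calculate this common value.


For a torus knot T(p,q), both the unknotting number and genus equal (p-1)(q-1)/2.
= (19-1)(67-1)/2
= 18*66/2
= 1188/2 = 594

594


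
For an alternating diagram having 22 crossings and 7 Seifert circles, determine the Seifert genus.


For alternating knots, g = (c - s + 1)/2.
= (22 - 7 + 1)/2
= 16/2 = 8

8


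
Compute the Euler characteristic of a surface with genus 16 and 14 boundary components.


chi = 2 - 2g - b
= 2 - 2*16 - 14
= 2 - 32 - 14 = -44

-44


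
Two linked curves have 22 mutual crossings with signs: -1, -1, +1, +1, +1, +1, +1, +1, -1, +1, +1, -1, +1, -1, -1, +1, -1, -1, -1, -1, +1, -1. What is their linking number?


Step 1: Count positive crossings: 11
Step 2: Count negative crossings: 11
Step 3: Sum of signs = 11 - 11 = 0
Step 4: Linking number = sum/2 = 0/2 = 0

0


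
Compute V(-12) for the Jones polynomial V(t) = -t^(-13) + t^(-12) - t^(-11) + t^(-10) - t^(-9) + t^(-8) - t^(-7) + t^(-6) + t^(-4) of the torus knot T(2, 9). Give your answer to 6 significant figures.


Substituting t = -12 into V(t) = -t^(-13) + t^(-12) - t^(-11) + t^(-10) - t^(-9) + t^(-8) - t^(-7) + t^(-6) + t^(-4):
  (-)t^(-13) = 9.34639e-15
  (+)t^(-12) = 1.12157e-13
  (-)t^(-11) = 1.34588e-12
  (+)t^(-10) = 1.61506e-11
  (-)t^(-9) = 1.93807e-10
  (+)t^(-8) = 2.32568e-09
  (-)t^(-7) = 2.79082e-08
  (+)t^(-6) = 3.34898e-07
  (+)t^(-4) = 4.82253e-05
Sum = (9.34639e-15) + (1.12157e-13) + (1.34588e-12) + (1.61506e-11) + (1.93807e-10) + (2.32568e-09) + (2.79082e-08) + (3.34898e-07) + (4.82253e-05)
= 4.859065189e-05
Rounded to 6 significant figures: 4.85907e-05

4.85907e-05


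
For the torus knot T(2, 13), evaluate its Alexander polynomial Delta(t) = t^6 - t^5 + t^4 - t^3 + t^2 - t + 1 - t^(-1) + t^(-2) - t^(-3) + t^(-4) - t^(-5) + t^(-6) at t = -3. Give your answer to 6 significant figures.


Substituting t = -3 into Delta(t) = t^6 - t^5 + t^4 - t^3 + t^2 - t + 1 - t^(-1) + t^(-2) - t^(-3) + t^(-4) - t^(-5) + t^(-6):
Term values: (729) + (243) + (81) + (27) + (9) + (3) + (1) + (0.333333) + (0.111111) + (0.037037) + (0.0123457) + (0.00411523) + (0.00137174)
Sum = 1093.499314
Rounded to 6 significant figures: 1093.5

1093.5


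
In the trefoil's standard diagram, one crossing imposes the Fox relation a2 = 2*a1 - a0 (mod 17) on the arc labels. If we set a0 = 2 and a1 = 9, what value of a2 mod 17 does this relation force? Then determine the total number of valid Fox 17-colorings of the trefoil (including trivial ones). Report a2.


Step 1: Apply the given crossing relation 2*a1 - a0 - a2 = 0 (mod 17).
  a2 = 2*a1 - a0 mod 17
  a2 = 2*9 - 2 mod 17
  a2 = 18 - 2 mod 17
  a2 = 16 mod 17 = 16
Step 2: The trefoil has determinant 3.
  Number of Fox p-colorings (p prime) is p^2 if p = 3, else p.
  Since 17 does not divide 3, only trivial (constant) colorings exist.
  (So the trial a0 = 2, a1 = 9 with a0 != a1 does NOT extend to a valid coloring of the whole trefoil: the other two crossing relations require 3*(a1 - a0) = 0 (mod 17), which fails.)
  Total colorings = 17
Step 3: a2 = 16, total Fox 17-colorings = 17

16


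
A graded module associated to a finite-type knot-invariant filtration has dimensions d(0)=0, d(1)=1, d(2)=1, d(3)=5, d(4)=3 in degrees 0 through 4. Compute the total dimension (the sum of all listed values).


Total dimension = d(0) + d(1) + ... + d(4)
= 0 + 1 + 1 + 5 + 3
= 10

10


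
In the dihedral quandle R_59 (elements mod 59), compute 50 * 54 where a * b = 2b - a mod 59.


50 * 54 = 2*54 - 50 mod 59
= 108 - 50 mod 59
= 58 mod 59 = 58

58


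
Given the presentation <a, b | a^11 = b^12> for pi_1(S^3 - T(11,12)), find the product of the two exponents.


The relation is a^11 = b^12.
Product of exponents = 11 * 12
= 132

132


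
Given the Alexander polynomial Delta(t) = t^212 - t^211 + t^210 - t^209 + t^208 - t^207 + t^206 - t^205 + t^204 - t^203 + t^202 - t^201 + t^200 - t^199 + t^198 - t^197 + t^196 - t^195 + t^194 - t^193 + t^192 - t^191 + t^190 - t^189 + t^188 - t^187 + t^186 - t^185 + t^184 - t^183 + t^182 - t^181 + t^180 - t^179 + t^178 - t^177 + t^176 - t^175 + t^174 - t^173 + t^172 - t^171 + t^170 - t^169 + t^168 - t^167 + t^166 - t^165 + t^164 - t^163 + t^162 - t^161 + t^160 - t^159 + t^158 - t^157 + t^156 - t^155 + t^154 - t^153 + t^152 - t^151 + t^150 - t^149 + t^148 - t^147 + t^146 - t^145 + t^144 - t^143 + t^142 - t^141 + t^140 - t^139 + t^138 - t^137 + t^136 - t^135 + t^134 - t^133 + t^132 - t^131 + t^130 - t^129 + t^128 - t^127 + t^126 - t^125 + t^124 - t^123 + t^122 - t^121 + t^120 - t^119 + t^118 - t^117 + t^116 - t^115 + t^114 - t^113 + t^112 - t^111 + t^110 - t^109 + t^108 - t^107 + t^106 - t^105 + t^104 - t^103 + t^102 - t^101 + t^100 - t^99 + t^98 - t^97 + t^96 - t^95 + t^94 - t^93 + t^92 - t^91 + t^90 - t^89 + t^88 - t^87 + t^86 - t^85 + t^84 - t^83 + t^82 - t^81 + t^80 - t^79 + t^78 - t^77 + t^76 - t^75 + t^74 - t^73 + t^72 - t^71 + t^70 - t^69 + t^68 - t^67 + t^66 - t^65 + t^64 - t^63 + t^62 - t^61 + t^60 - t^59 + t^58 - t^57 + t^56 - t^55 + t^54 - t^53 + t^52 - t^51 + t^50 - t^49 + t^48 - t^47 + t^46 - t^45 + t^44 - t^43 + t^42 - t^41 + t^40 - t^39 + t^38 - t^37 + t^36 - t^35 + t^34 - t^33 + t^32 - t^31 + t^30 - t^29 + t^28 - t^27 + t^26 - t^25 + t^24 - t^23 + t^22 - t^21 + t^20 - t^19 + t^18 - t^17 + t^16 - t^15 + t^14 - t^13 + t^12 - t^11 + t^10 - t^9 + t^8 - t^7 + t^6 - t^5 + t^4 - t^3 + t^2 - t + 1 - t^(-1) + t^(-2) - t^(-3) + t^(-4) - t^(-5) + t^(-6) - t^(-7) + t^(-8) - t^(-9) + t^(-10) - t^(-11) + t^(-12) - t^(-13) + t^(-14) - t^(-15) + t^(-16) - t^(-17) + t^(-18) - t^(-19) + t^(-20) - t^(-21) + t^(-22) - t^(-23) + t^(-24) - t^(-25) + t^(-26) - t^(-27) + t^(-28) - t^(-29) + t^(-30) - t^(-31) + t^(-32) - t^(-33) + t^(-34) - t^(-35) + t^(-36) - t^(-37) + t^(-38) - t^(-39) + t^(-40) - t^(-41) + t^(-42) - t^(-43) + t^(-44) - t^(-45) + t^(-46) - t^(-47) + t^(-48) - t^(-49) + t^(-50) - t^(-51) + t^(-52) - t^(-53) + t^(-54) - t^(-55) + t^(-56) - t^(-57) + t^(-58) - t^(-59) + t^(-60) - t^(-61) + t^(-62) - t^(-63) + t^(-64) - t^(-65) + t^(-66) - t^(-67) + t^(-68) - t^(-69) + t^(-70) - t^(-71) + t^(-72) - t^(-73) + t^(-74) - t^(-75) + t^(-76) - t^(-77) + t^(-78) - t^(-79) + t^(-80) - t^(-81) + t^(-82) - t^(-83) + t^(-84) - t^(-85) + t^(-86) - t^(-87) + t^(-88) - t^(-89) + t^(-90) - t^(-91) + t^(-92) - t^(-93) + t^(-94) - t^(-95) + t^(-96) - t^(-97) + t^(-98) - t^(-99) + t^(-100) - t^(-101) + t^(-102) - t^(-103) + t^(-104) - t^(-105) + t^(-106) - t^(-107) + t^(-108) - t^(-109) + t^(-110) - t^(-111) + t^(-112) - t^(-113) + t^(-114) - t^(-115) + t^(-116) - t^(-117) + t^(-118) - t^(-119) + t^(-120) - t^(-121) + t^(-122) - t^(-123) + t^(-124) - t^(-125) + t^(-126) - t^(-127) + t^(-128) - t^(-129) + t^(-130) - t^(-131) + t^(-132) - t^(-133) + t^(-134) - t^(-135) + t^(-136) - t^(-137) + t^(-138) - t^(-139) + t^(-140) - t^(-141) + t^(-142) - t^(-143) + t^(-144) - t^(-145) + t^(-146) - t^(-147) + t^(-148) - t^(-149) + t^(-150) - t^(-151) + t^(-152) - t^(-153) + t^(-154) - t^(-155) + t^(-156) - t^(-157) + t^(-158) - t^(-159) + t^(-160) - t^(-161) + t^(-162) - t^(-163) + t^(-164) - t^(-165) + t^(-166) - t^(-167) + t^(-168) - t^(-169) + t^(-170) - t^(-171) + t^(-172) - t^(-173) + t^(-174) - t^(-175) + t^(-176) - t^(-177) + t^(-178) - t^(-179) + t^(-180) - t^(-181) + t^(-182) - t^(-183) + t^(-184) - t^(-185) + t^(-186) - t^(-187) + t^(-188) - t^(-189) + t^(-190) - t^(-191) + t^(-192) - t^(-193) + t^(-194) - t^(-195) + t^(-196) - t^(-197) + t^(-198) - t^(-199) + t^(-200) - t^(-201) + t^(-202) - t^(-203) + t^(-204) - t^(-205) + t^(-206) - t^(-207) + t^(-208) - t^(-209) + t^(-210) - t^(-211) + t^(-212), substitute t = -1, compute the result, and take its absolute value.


Step 1: The polynomial has 425 terms with alternating signs, exponents from 212 down to -212.
Step 2: Substitute t = -1. The i-th term has coefficient (-1)^i and exponent (m-i),
  so its value is (-1)^i * (-1)^(m-i) = (-1)^m = 1 for every i.
Step 3: All 425 terms equal 1, so Delta(-1) = 425 * (1) = 425
Step 4: |Delta(-1)| = 425

425


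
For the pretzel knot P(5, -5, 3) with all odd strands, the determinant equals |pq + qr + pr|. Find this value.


Step 1: Compute pq + qr + pr.
pq = 5*(-5) = -25
qr = (-5)*3 = -15
pr = 5*3 = 15
pq + qr + pr = -25 + (-15) + 15 = -25
Step 2: Take absolute value.
det(P(5,-5,3)) = |-25| = 25

25


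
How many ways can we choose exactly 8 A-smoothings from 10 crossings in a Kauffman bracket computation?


We choose which 8 of 10 crossings get A-smoothings.
C(10, 8) = 10! / (8! * 2!)
= 45

45


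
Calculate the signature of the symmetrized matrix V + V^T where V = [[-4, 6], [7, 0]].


Step 1: V + V^T = [[-8, 13], [13, 0]]
Step 2: trace = -8, det = -169
Step 3: Discriminant = (-8)^2 - 4*(-169) = 740
Step 4: Eigenvalues: 9.60147, -17.6015
Step 5: Signature = (# positive eigenvalues) - (# negative eigenvalues) = 0

0


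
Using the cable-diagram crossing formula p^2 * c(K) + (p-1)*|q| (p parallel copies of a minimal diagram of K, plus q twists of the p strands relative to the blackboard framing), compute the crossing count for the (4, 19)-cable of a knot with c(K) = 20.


Step 1: Each of the c(K) crossings of the companion diagram becomes p*p = p^2 crossings among the p parallel strands, and each of the |q| twists s_1 s_2 ... s_(p-1) adds (p-1) crossings.
  Crossings = p^2 * c(K) + (p-1)*|q|
Step 2: = 4^2 * 20 + (4-1)*19
Step 3: = 16*20 + 3*19
Step 4: = 320 + 57 = 377

377


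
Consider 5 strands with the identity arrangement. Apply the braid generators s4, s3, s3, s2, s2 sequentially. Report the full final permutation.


Starting with identity [1, 2, 3, 4, 5].
Apply generators in sequence:
  After s4: [1, 2, 3, 5, 4]
  After s3: [1, 2, 5, 3, 4]
  After s3: [1, 2, 3, 5, 4]
  After s2: [1, 3, 2, 5, 4]
  After s2: [1, 2, 3, 5, 4]
Final permutation: [1, 2, 3, 5, 4]

[1, 2, 3, 5, 4]


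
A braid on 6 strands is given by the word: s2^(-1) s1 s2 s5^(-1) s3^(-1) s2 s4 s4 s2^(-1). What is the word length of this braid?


The word length counts the number of generators (including inverses).
Listing each generator: s2^(-1), s1, s2, s5^(-1), s3^(-1), s2, s4, s4, s2^(-1)
There are 9 generators in this braid word.

9


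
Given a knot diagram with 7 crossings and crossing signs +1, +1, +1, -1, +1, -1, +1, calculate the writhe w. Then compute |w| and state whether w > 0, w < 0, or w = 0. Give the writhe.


Step 1: Count positive crossings (+1).
Positive crossings: 5
Step 2: Count negative crossings (-1).
Negative crossings: 2
Step 3: Writhe = (positive) - (negative)
w = 5 - 2 = 3
Step 4: |w| = 3, and w is positive

3


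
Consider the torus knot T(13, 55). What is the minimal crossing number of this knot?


For a torus knot T(p, q) with gcd(p,q)=1,
the crossing number is min(p*(q-1), q*(p-1)).
p*(q-1) = 13*54 = 702
q*(p-1) = 55*12 = 660
min(702, 660) = 660

660


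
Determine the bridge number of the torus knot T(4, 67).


The bridge number of T(p,q) is min(p,q).
min(4, 67) = 4

4


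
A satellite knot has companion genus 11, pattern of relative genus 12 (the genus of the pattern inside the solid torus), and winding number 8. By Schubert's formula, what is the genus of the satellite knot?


Schubert: g(satellite) = g_rel(pattern) + |winding| * g(companion),
where g_rel(pattern) is the genus of the pattern relative to the solid torus.
= 12 + 8 * 11
= 12 + 88 = 100

100


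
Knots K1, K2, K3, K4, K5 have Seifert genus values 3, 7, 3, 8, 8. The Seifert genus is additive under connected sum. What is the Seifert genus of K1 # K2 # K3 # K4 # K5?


The Seifert genus is additive under connected sum.
Seifert genus(K1 # K2 # K3 # K4 # K5) = (3) + (7) + (3) + (8) + (8)
= 29

29


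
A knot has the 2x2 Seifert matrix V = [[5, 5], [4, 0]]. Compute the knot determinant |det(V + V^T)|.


Step 1: Form V + V^T where V = [[5, 5], [4, 0]]
  V^T = [[5, 4], [5, 0]]
  V + V^T = [[10, 9], [9, 0]]
Step 2: det(V + V^T) = 10*0 - 9*9
  = 0 - 81 = -81
Step 3: Knot determinant = |det(V + V^T)| = |-81| = 81

81


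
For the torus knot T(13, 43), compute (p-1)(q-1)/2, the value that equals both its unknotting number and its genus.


For a torus knot T(p,q), both the unknotting number and genus equal (p-1)(q-1)/2.
= (13-1)(43-1)/2
= 12*42/2
= 504/2 = 252

252


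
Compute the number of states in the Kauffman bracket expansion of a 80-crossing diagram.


Each crossing contributes 2 choices (A-smoothing or B-smoothing).
Total states = 2^80 = 1208925819614629174706176

1208925819614629174706176


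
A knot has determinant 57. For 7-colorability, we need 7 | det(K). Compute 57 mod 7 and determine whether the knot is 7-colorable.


Step 1: A knot is p-colorable if and only if p divides its determinant.
Step 2: Compute 57 mod 7.
57 = 8 * 7 + 1
Step 3: 57 mod 7 = 1
Step 4: The knot is 7-colorable: no

1


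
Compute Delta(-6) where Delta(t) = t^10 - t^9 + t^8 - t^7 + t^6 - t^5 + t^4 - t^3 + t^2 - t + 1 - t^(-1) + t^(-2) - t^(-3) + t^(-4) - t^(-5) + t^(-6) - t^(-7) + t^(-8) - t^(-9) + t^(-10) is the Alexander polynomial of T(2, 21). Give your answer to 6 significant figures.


Substituting t = -6 into Delta(t) = t^10 - t^9 + t^8 - t^7 + t^6 - t^5 + t^4 - t^3 + t^2 - t + 1 - t^(-1) + t^(-2) - t^(-3) + t^(-4) - t^(-5) + t^(-6) - t^(-7) + t^(-8) - t^(-9) + t^(-10):
Term values: (60466176) + (10077696) + (1679616) + (279936) + (46656) + (7776) + (1296) + (216) + (36) + (6) + (1) + (0.166667) + (0.0277778) + (0.00462963) + (0.000771605) + (0.000128601) + (2.14335e-05) + (3.57225e-06) + (5.95374e-07) + (9.9229e-08) + (1.65382e-08)
Sum = 72559411.2
Rounded to 6 significant figures: 7.25594e+07

7.25594e+07


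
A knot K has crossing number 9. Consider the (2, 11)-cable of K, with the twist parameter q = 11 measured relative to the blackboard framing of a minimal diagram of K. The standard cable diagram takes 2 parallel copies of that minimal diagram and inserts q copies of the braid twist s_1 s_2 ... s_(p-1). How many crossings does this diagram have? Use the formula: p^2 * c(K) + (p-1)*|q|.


Step 1: Each of the c(K) crossings of the companion diagram becomes p*p = p^2 crossings among the p parallel strands, and each of the |q| twists s_1 s_2 ... s_(p-1) adds (p-1) crossings.
  Crossings = p^2 * c(K) + (p-1)*|q|
Step 2: = 2^2 * 9 + (2-1)*11
Step 3: = 4*9 + 1*11
Step 4: = 36 + 11 = 47

47


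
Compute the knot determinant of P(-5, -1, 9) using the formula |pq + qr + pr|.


Step 1: Compute pq + qr + pr.
pq = (-5)*(-1) = 5
qr = (-1)*9 = -9
pr = (-5)*9 = -45
pq + qr + pr = 5 + (-9) + (-45) = -49
Step 2: Take absolute value.
det(P(-5,-1,9)) = |-49| = 49

49


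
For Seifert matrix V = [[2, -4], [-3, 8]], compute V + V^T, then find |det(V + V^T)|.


Step 1: Form V + V^T where V = [[2, -4], [-3, 8]]
  V^T = [[2, -3], [-4, 8]]
  V + V^T = [[4, -7], [-7, 16]]
Step 2: det(V + V^T) = 4*16 - (-7)*(-7)
  = 64 - 49 = 15
Step 3: Knot determinant = |det(V + V^T)| = |15| = 15

15


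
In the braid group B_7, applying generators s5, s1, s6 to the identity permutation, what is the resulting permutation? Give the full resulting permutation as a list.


Starting with identity [1, 2, 3, 4, 5, 6, 7].
Apply generators in sequence:
  After s5: [1, 2, 3, 4, 6, 5, 7]
  After s1: [2, 1, 3, 4, 6, 5, 7]
  After s6: [2, 1, 3, 4, 6, 7, 5]
Final permutation: [2, 1, 3, 4, 6, 7, 5]

[2, 1, 3, 4, 6, 7, 5]
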